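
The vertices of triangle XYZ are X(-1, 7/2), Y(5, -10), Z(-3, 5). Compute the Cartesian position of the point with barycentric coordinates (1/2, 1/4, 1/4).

W = (1/2)·X + (1/4)·Y + (1/4)·Z.
x-coordinate: (1/2)·(-1) + (1/4)·5 + (1/4)·(-3) = 0.
y-coordinate: (1/2)·(7/2) + (1/4)·(-10) + (1/4)·5 = 1/2.

(0, 1/2)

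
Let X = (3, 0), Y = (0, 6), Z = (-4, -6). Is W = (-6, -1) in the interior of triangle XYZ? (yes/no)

no

Barycentric coordinates of W: (-11/15, 47/60, 19/20).
The three coordinates are negative, positive, positive; a point is interior exactly when all three are positive.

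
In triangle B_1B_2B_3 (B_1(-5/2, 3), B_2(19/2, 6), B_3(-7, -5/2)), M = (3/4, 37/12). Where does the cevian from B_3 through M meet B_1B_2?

(23/10, 21/5)

Barycentric coordinates of M with respect to B_1B_2B_3: (1/2, 1/3, 1/6).
On side B_1B_2 the B_3-coordinate is zero; dropping M's B_3-weight 1/6 and renormalizing the remaining 1/2 : 1/3 gives weights 3/5, 2/5 on B_1, B_2.
N = (3/5)·(-5/2, 3) + (2/5)·(19/2, 6) = (23/10, 21/5).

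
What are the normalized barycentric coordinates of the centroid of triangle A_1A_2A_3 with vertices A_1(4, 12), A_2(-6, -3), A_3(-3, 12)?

(1/3, 1/3, 1/3)

The centroid is the average of the vertices, so each weight is 1/3.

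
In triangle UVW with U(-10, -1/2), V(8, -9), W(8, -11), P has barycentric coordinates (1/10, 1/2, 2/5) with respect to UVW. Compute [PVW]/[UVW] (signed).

1/10

The signed ratio [PVW]/[UVW] equals the barycentric coordinate of P at vertex U, which is 1/10.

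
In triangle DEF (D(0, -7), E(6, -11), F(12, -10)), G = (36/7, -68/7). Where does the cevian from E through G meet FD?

Barycentric coordinates of G with respect to DEF: (2/7, 4/7, 1/7).
On side FD the E-coordinate is zero; dropping G's E-weight 4/7 and renormalizing the remaining 1/7 : 2/7 gives weights 1/3, 2/3 on F, D.
H = (1/3)·(12, -10) + (2/3)·(0, -7) = (4, -8).

(4, -8)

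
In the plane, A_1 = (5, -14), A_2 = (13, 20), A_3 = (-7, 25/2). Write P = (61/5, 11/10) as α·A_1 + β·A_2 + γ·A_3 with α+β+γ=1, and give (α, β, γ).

(3/5, 3/5, -1/5)

Signed area of the reference triangle: [A_1A_2A_3] = ½·(5·(20−(25/2)) + 13·(25/2−(-14)) + (-7)·(-14−20)) = ½·(75/2 + 689/2 + 238) = 310.
[PA_2A_3] = ½·((61/5)·(20−(25/2)) + 13·(25/2−(11/10)) + (-7)·(11/10−20)) = ½·(183/2 + 741/5 + 1323/10) = 186, so the A_1-coordinate is 186/310 = 3/5.
[A_1PA_3] = ½·(5·(11/10−(25/2)) + (61/5)·(25/2−(-14)) + (-7)·(-14−(11/10))) = ½·(-57 + 3233/10 + 1057/10) = 186, so the A_2-coordinate is 3/5.
[A_1A_2P] = ½·(5·(20−(11/10)) + 13·(11/10−(-14)) + (61/5)·(-14−20)) = ½·(189/2 + 1963/10 − 2074/5) = -62, so the A_3-coordinate is -1/5.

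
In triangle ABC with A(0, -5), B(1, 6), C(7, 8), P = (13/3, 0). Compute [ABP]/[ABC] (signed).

[ABC] = ½·(0·(6−8) + 1·(8−(-5)) + 7·(-5−6)) = ½·(0 + 13 − 77) = -32.
[ABP] = ½·(0·(6−0) + 1·(0−(-5)) + (13/3)·(-5−6)) = ½·(0 + 5 − 143/3) = -64/3, so the ratio is (-64/3)/(-32) = 2/3.

2/3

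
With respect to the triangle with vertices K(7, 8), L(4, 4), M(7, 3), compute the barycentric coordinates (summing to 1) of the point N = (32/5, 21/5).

(1/5, 1/5, 3/5)

Signed area of the reference triangle: [KLM] = ½·(7·(4−3) + 4·(3−8) + 7·(8−4)) = ½·(7 − 20 + 28) = 15/2.
[NLM] = ½·((32/5)·(4−3) + 4·(3−(21/5)) + 7·(21/5−4)) = ½·(32/5 − 24/5 + 7/5) = 3/2, so the K-coordinate is (3/2)/(15/2) = 1/5.
[KNM] = ½·(7·(21/5−3) + (32/5)·(3−8) + 7·(8−(21/5))) = ½·(42/5 − 32 + 133/5) = 3/2, so the L-coordinate is 1/5.
[KLN] = ½·(7·(4−(21/5)) + 4·(21/5−8) + (32/5)·(8−4)) = ½·(-7/5 − 76/5 + 128/5) = 9/2, so the M-coordinate is 3/5.
Check: 1/5 + 1/5 + 3/5 = 1.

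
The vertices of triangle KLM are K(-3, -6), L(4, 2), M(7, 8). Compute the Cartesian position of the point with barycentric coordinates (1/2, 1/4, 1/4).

(5/4, -1/2)

N = (1/2)·K + (1/4)·L + (1/4)·M.
x-coordinate: (1/2)·(-3) + (1/4)·4 + (1/4)·7 = 5/4.
y-coordinate: (1/2)·(-6) + (1/4)·2 + (1/4)·8 = -1/2.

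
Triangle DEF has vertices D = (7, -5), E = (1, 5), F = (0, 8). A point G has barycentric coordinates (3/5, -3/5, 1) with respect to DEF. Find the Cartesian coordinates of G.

G = (3/5)·D + (-3/5)·E + 1·F.
x-coordinate: (3/5)·7 + (-3/5)·1 + 1·0 = 18/5.
y-coordinate: (3/5)·(-5) + (-3/5)·5 + 1·8 = 2.

(18/5, 2)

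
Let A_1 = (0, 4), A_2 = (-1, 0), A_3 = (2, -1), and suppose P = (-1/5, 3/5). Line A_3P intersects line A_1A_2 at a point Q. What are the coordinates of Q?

Barycentric coordinates of P with respect to A_1A_2A_3: (1/5, 3/5, 1/5).
On side A_1A_2 the A_3-coordinate is zero; dropping P's A_3-weight 1/5 and renormalizing the remaining 1/5 : 3/5 gives weights 1/4, 3/4 on A_1, A_2.
Q = (1/4)·(0, 4) + (3/4)·(-1, 0) = (-3/4, 1).

(-3/4, 1)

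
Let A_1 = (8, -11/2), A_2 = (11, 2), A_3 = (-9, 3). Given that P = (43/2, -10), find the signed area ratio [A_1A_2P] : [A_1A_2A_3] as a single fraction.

-3/4

[A_1A_2A_3] = ½·(8·(2−3) + 11·(3−(-11/2)) + (-9)·(-11/2−2)) = ½·(-8 + 187/2 + 135/2) = 153/2.
[A_1A_2P] = ½·(8·(2−(-10)) + 11·(-10−(-11/2)) + (43/2)·(-11/2−2)) = ½·(96 − 99/2 − 645/4) = -459/8, so the ratio is (-459/8)/(153/2) = -3/4.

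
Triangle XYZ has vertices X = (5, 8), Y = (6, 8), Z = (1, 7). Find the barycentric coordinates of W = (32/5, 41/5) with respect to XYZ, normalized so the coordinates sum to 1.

(3/5, 3/5, -1/5)

Signed area of the reference triangle: [XYZ] = ½·(5·(8−7) + 6·(7−8) + 1·(8−8)) = ½·(5 − 6 + 0) = -1/2.
[WYZ] = ½·((32/5)·(8−7) + 6·(7−(41/5)) + 1·(41/5−8)) = ½·(32/5 − 36/5 + 1/5) = -3/10, so the X-coordinate is (-3/10)/(-1/2) = 3/5.
[XWZ] = ½·(5·(41/5−7) + (32/5)·(7−8) + 1·(8−(41/5))) = ½·(6 − 32/5 − 1/5) = -3/10, so the Y-coordinate is 3/5.
[XYW] = ½·(5·(8−(41/5)) + 6·(41/5−8) + (32/5)·(8−8)) = ½·(-1 + 6/5 + 0) = 1/10, so the Z-coordinate is -1/5.
Check: 3/5 + 3/5 − 1/5 = 1.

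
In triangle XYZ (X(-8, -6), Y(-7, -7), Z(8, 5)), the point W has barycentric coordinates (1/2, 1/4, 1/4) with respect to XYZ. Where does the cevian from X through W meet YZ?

Line XW meets YZ where the X-coordinate vanishes; zeroing W's X-weight and renormalizing leaves Y, Z-weights 1/4 : 1/4 → (1/2, 1/2).
So V = (1/2)·Y + (1/2)·Z = (1/2, -1).

(1/2, -1)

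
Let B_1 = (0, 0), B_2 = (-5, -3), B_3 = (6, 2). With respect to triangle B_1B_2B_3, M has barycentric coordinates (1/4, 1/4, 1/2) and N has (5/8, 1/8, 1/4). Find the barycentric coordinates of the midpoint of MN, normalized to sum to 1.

Since both coordinate triples sum to 1, the midpoint's barycentrics are the componentwise average.
(1/4+5/8)/2 = 7/16; similarly 3/16 and 3/8.

(7/16, 3/16, 3/8)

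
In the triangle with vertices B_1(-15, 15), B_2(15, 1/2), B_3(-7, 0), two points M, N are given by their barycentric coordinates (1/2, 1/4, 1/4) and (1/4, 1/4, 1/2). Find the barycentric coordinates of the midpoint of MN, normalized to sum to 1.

Since both coordinate triples sum to 1, the midpoint's barycentrics are the componentwise average.
(1/2+1/4)/2 = 3/8; similarly 1/4 and 3/8.

(3/8, 1/4, 3/8)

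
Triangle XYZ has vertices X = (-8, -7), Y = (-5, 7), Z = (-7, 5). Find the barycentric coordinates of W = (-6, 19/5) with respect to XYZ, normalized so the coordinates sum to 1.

(1/5, 3/5, 1/5)

Signed area of the reference triangle: [XYZ] = ½·((-8)·(7−5) + (-5)·(5−(-7)) + (-7)·(-7−7)) = ½·(-16 − 60 + 98) = 11.
[WYZ] = ½·((-6)·(7−5) + (-5)·(5−(19/5)) + (-7)·(19/5−7)) = ½·(-12 − 6 + 112/5) = 11/5, so the X-coordinate is (11/5)/11 = 1/5.
[XWZ] = ½·((-8)·(19/5−5) + (-6)·(5−(-7)) + (-7)·(-7−(19/5))) = ½·(48/5 − 72 + 378/5) = 33/5, so the Y-coordinate is 3/5.
[XYW] = ½·((-8)·(7−(19/5)) + (-5)·(19/5−(-7)) + (-6)·(-7−7)) = ½·(-128/5 − 54 + 84) = 11/5, so the Z-coordinate is 1/5.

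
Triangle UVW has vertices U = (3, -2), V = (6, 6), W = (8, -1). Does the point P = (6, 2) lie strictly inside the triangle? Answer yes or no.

Barycentric coordinates of P: (8/37, 17/37, 12/37).
The three coordinates are positive, positive, positive; a point is interior exactly when all three are positive.

yes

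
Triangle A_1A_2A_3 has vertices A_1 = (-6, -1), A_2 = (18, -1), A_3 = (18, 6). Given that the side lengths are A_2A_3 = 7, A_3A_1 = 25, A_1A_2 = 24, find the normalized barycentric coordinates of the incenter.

The incenter has barycentric coordinates proportional to the opposite side lengths: (7 : 25 : 24).
Normalizing by 7+25+24 = 56 gives (1/8, 25/56, 3/7).

(1/8, 25/56, 3/7)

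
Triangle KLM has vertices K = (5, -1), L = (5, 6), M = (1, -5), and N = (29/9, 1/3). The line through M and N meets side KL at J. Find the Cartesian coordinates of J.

Barycentric coordinates of N with respect to KLM: (1/9, 4/9, 4/9).
On side KL the M-coordinate is zero; dropping N's M-weight 4/9 and renormalizing the remaining 1/9 : 4/9 gives weights 1/5, 4/5 on K, L.
J = (1/5)·(5, -1) + (4/5)·(5, 6) = (5, 23/5).

(5, 23/5)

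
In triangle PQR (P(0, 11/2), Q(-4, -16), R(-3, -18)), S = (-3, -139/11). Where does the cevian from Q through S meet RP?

(-9/5, -43/5)

Barycentric coordinates of S with respect to PQR: (2/11, 6/11, 3/11).
On side RP the Q-coordinate is zero; dropping S's Q-weight 6/11 and renormalizing the remaining 3/11 : 2/11 gives weights 3/5, 2/5 on R, P.
T = (3/5)·(-3, -18) + (2/5)·(0, 11/2) = (-9/5, -43/5).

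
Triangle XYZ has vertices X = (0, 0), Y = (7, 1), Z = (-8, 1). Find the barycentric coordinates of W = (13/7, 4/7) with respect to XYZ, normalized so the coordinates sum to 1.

Signed area of the reference triangle: [XYZ] = ½·(0·(1−1) + 7·(1−0) + (-8)·(0−1)) = ½·(0 + 7 + 8) = 15/2.
[WYZ] = ½·((13/7)·(1−1) + 7·(1−(4/7)) + (-8)·(4/7−1)) = ½·(0 + 3 + 24/7) = 45/14, so the X-coordinate is (45/14)/(15/2) = 3/7.
[XWZ] = ½·(0·(4/7−1) + (13/7)·(1−0) + (-8)·(0−(4/7))) = ½·(0 + 13/7 + 32/7) = 45/14, so the Y-coordinate is 3/7.
[XYW] = ½·(0·(1−(4/7)) + 7·(4/7−0) + (13/7)·(0−1)) = ½·(0 + 4 − 13/7) = 15/14, so the Z-coordinate is 1/7.
Check: 3/7 + 3/7 + 1/7 = 1.

(3/7, 3/7, 1/7)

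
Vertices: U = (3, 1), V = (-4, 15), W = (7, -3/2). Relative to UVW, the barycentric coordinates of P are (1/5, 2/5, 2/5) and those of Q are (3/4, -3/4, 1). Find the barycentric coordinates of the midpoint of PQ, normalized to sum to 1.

(19/40, -7/40, 7/10)

Since both coordinate triples sum to 1, the midpoint's barycentrics are the componentwise average.
(1/5+3/4)/2 = 19/40; similarly -7/40 and 7/10.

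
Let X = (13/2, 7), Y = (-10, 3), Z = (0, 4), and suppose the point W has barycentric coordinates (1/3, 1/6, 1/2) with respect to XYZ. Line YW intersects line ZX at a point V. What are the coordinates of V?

Line YW meets ZX where the Y-coordinate vanishes; zeroing W's Y-weight and renormalizing leaves Z, X-weights 1/2 : 1/3 → (3/5, 2/5).
So V = (3/5)·Z + (2/5)·X = (13/5, 26/5).

(13/5, 26/5)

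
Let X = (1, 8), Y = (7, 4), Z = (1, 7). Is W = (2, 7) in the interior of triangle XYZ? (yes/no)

yes

Barycentric coordinates of W: (1/2, 1/6, 1/3).
The three coordinates are positive, positive, positive; a point is interior exactly when all three are positive.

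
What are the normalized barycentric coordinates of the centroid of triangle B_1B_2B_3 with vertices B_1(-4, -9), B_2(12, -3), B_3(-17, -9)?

The centroid is the average of the vertices, so each weight is 1/3.

(1/3, 1/3, 1/3)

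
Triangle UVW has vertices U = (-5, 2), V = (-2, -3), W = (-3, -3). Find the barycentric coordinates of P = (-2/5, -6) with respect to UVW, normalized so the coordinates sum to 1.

(-3/5, 7/5, 1/5)

Signed area of the reference triangle: [UVW] = ½·((-5)·(-3−(-3)) + (-2)·(-3−2) + (-3)·(2−(-3))) = ½·(0 + 10 − 15) = -5/2.
[PVW] = ½·((-2/5)·(-3−(-3)) + (-2)·(-3−(-6)) + (-3)·(-6−(-3))) = ½·(0 − 6 + 9) = 3/2, so the U-coordinate is (3/2)/(-5/2) = -3/5.
[UPW] = ½·((-5)·(-6−(-3)) + (-2/5)·(-3−2) + (-3)·(2−(-6))) = ½·(15 + 2 − 24) = -7/2, so the V-coordinate is 7/5.
[UVP] = ½·((-5)·(-3−(-6)) + (-2)·(-6−2) + (-2/5)·(2−(-3))) = ½·(-15 + 16 − 2) = -1/2, so the W-coordinate is 1/5.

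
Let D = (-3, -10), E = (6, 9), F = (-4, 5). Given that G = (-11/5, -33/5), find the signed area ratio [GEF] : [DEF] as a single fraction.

[DEF] = ½·((-3)·(9−5) + 6·(5−(-10)) + (-4)·(-10−9)) = ½·(-12 + 90 + 76) = 77.
[GEF] = ½·((-11/5)·(9−5) + 6·(5−(-33/5)) + (-4)·(-33/5−9)) = ½·(-44/5 + 348/5 + 312/5) = 308/5, so the ratio is (308/5)/77 = 4/5.

4/5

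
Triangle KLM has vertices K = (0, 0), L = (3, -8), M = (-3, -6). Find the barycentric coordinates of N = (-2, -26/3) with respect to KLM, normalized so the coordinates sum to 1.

Signed area of the reference triangle: [KLM] = ½·(0·(-8−(-6)) + 3·(-6−0) + (-3)·(0−(-8))) = ½·(0 − 18 − 24) = -21.
[NLM] = ½·((-2)·(-8−(-6)) + 3·(-6−(-26/3)) + (-3)·(-26/3−(-8))) = ½·(4 + 8 + 2) = 7, so the K-coordinate is 7/(-21) = -1/3.
[KNM] = ½·(0·(-26/3−(-6)) + (-2)·(-6−0) + (-3)·(0−(-26/3))) = ½·(0 + 12 − 26) = -7, so the L-coordinate is 1/3.
[KLN] = ½·(0·(-8−(-26/3)) + 3·(-26/3−0) + (-2)·(0−(-8))) = ½·(0 − 26 − 16) = -21, so the M-coordinate is 1.
Check: -1/3 + 1/3 + 1 = 1.

(-1/3, 1/3, 1)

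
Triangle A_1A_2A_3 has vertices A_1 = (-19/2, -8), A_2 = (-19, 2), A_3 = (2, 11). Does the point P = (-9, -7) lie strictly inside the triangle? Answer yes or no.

Barycentric coordinates of P: (186/197, 4/591, 29/591).
The three coordinates are positive, positive, positive; a point is interior exactly when all three are positive.

yes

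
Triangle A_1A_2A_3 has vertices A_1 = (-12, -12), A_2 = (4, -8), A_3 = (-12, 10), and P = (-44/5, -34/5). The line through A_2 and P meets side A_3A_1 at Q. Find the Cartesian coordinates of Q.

(-12, -13/2)

Barycentric coordinates of P with respect to A_1A_2A_3: (3/5, 1/5, 1/5).
On side A_3A_1 the A_2-coordinate is zero; dropping P's A_2-weight 1/5 and renormalizing the remaining 1/5 : 3/5 gives weights 1/4, 3/4 on A_3, A_1.
Q = (1/4)·(-12, 10) + (3/4)·(-12, -12) = (-12, -13/2).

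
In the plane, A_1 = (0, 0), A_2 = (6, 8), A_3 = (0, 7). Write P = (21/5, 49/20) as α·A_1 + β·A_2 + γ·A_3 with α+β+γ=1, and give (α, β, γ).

Signed area of the reference triangle: [A_1A_2A_3] = ½·(0·(8−7) + 6·(7−0) + 0·(0−8)) = ½·(0 + 42 + 0) = 21.
[PA_2A_3] = ½·((21/5)·(8−7) + 6·(7−(49/20)) + 0·(49/20−8)) = ½·(21/5 + 273/10 + 0) = 63/4, so the A_1-coordinate is (63/4)/21 = 3/4.
[A_1PA_3] = ½·(0·(49/20−7) + (21/5)·(7−0) + 0·(0−(49/20))) = ½·(0 + 147/5 + 0) = 147/10, so the A_2-coordinate is 7/10.
[A_1A_2P] = ½·(0·(8−(49/20)) + 6·(49/20−0) + (21/5)·(0−8)) = ½·(0 + 147/10 − 168/5) = -189/20, so the A_3-coordinate is -9/20.

(3/4, 7/10, -9/20)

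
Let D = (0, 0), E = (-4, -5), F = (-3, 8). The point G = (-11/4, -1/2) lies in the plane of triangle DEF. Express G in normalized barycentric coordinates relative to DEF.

(1/4, 1/2, 1/4)

Signed area of the reference triangle: [DEF] = ½·(0·(-5−8) + (-4)·(8−0) + (-3)·(0−(-5))) = ½·(0 − 32 − 15) = -47/2.
[GEF] = ½·((-11/4)·(-5−8) + (-4)·(8−(-1/2)) + (-3)·(-1/2−(-5))) = ½·(143/4 − 34 − 27/2) = -47/8, so the D-coordinate is (-47/8)/(-47/2) = 1/4.
[DGF] = ½·(0·(-1/2−8) + (-11/4)·(8−0) + (-3)·(0−(-1/2))) = ½·(0 − 22 − 3/2) = -47/4, so the E-coordinate is 1/2.
[DEG] = ½·(0·(-5−(-1/2)) + (-4)·(-1/2−0) + (-11/4)·(0−(-5))) = ½·(0 + 2 − 55/4) = -47/8, so the F-coordinate is 1/4.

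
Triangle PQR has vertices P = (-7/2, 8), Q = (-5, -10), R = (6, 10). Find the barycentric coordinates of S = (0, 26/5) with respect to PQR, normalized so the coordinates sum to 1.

Signed area of the reference triangle: [PQR] = ½·((-7/2)·(-10−10) + (-5)·(10−8) + 6·(8−(-10))) = ½·(70 − 10 + 108) = 84.
[SQR] = ½·(0·(-10−10) + (-5)·(10−(26/5)) + 6·(26/5−(-10))) = ½·(0 − 24 + 456/5) = 168/5, so the P-coordinate is (168/5)/84 = 2/5.
[PSR] = ½·((-7/2)·(26/5−10) + 0·(10−8) + 6·(8−(26/5))) = ½·(84/5 + 0 + 84/5) = 84/5, so the Q-coordinate is 1/5.
[PQS] = ½·((-7/2)·(-10−(26/5)) + (-5)·(26/5−8) + 0·(8−(-10))) = ½·(266/5 + 14 + 0) = 168/5, so the R-coordinate is 2/5.

(2/5, 1/5, 2/5)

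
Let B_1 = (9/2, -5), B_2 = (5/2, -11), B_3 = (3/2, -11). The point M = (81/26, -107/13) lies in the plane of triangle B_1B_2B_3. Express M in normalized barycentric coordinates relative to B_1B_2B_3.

Signed area of the reference triangle: [B_1B_2B_3] = ½·((9/2)·(-11−(-11)) + (5/2)·(-11−(-5)) + (3/2)·(-5−(-11))) = ½·(0 − 15 + 9) = -3.
[MB_2B_3] = ½·((81/26)·(-11−(-11)) + (5/2)·(-11−(-107/13)) + (3/2)·(-107/13−(-11))) = ½·(0 − 90/13 + 54/13) = -18/13, so the B_1-coordinate is (-18/13)/(-3) = 6/13.
[B_1MB_3] = ½·((9/2)·(-107/13−(-11)) + (81/26)·(-11−(-5)) + (3/2)·(-5−(-107/13))) = ½·(162/13 − 243/13 + 63/13) = -9/13, so the B_2-coordinate is 3/13.
[B_1B_2M] = ½·((9/2)·(-11−(-107/13)) + (5/2)·(-107/13−(-5)) + (81/26)·(-5−(-11))) = ½·(-162/13 − 105/13 + 243/13) = -12/13, so the B_3-coordinate is 4/13.

(6/13, 3/13, 4/13)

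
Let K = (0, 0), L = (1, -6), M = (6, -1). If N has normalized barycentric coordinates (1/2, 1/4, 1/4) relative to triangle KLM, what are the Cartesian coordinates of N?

(7/4, -7/4)

N = (1/2)·K + (1/4)·L + (1/4)·M.
x-coordinate: (1/2)·0 + (1/4)·1 + (1/4)·6 = 7/4.
y-coordinate: (1/2)·0 + (1/4)·(-6) + (1/4)·(-1) = -7/4.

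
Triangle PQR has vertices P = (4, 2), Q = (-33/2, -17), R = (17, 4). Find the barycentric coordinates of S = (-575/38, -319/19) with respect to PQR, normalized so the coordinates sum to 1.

(-2/19, 1, 2/19)

Signed area of the reference triangle: [PQR] = ½·(4·(-17−4) + (-33/2)·(4−2) + 17·(2−(-17))) = ½·(-84 − 33 + 323) = 103.
[SQR] = ½·((-575/38)·(-17−4) + (-33/2)·(4−(-319/19)) + 17·(-319/19−(-17))) = ½·(12075/38 − 13035/38 + 68/19) = -206/19, so the P-coordinate is (-206/19)/103 = -2/19.
[PSR] = ½·(4·(-319/19−4) + (-575/38)·(4−2) + 17·(2−(-319/19))) = ½·(-1580/19 − 575/19 + 6069/19) = 103, so the Q-coordinate is 1.
[PQS] = ½·(4·(-17−(-319/19)) + (-33/2)·(-319/19−2) + (-575/38)·(2−(-17))) = ½·(-16/19 + 11781/38 − 575/2) = 206/19, so the R-coordinate is 2/19.
Check: -2/19 + 1 + 2/19 = 1.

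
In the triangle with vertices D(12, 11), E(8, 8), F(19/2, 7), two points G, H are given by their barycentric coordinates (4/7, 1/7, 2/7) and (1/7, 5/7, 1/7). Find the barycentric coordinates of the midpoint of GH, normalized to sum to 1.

(5/14, 3/7, 3/14)

Since both coordinate triples sum to 1, the midpoint's barycentrics are the componentwise average.
(4/7+1/7)/2 = 5/14; similarly 3/7 and 3/14.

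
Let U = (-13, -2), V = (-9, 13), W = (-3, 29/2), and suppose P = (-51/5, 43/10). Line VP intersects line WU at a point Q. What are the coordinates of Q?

Barycentric coordinates of P with respect to UVW: (3/5, 1/5, 1/5).
On side WU the V-coordinate is zero; dropping P's V-weight 1/5 and renormalizing the remaining 1/5 : 3/5 gives weights 1/4, 3/4 on W, U.
Q = (1/4)·(-3, 29/2) + (3/4)·(-13, -2) = (-21/2, 17/8).

(-21/2, 17/8)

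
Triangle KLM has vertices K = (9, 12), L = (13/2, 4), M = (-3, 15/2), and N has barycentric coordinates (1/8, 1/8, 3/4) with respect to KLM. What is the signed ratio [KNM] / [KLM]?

1/8

The signed ratio [KNM]/[KLM] equals the barycentric coordinate of N at vertex L, which is 1/8.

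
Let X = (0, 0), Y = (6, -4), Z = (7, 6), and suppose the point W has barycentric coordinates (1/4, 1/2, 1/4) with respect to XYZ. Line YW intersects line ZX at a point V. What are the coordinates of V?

(7/2, 3)

Line YW meets ZX where the Y-coordinate vanishes; zeroing W's Y-weight and renormalizing leaves Z, X-weights 1/4 : 1/4 → (1/2, 1/2).
So V = (1/2)·Z + (1/2)·X = (7/2, 3).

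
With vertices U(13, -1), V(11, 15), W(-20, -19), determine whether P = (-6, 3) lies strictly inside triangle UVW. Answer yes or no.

Barycentric coordinates of P: (-103/282, 79/94, 74/141).
The three coordinates are negative, positive, positive; a point is interior exactly when all three are positive.

no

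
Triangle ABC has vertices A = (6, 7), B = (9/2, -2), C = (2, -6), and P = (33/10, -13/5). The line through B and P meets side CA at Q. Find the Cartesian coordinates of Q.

Barycentric coordinates of P with respect to ABC: (1/5, 1/5, 3/5).
On side CA the B-coordinate is zero; dropping P's B-weight 1/5 and renormalizing the remaining 3/5 : 1/5 gives weights 3/4, 1/4 on C, A.
Q = (3/4)·(2, -6) + (1/4)·(6, 7) = (3, -11/4).

(3, -11/4)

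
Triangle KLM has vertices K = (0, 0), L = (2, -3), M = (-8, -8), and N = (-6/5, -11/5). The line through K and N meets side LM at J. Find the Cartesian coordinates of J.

Barycentric coordinates of N with respect to KLM: (3/5, 1/5, 1/5).
On side LM the K-coordinate is zero; dropping N's K-weight 3/5 and renormalizing the remaining 1/5 : 1/5 gives weights 1/2, 1/2 on L, M.
J = (1/2)·(2, -3) + (1/2)·(-8, -8) = (-3, -11/2).

(-3, -11/2)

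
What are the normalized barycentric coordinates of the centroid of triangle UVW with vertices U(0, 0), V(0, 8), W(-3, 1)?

The centroid is the average of the vertices, so each weight is 1/3.

(1/3, 1/3, 1/3)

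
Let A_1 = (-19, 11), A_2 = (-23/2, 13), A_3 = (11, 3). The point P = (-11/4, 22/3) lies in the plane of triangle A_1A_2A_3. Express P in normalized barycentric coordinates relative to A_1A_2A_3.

Signed area of the reference triangle: [A_1A_2A_3] = ½·((-19)·(13−3) + (-23/2)·(3−11) + 11·(11−13)) = ½·(-190 + 92 − 22) = -60.
[PA_2A_3] = ½·((-11/4)·(13−3) + (-23/2)·(3−(22/3)) + 11·(22/3−13)) = ½·(-55/2 + 299/6 − 187/3) = -20, so the A_1-coordinate is (-20)/(-60) = 1/3.
[A_1PA_3] = ½·((-19)·(22/3−3) + (-11/4)·(3−11) + 11·(11−(22/3))) = ½·(-247/3 + 22 + 121/3) = -10, so the A_2-coordinate is 1/6.
[A_1A_2P] = ½·((-19)·(13−(22/3)) + (-23/2)·(22/3−11) + (-11/4)·(11−13)) = ½·(-323/3 + 253/6 + 11/2) = -30, so the A_3-coordinate is 1/2.
Check: 1/3 + 1/6 + 1/2 = 1.

(1/3, 1/6, 1/2)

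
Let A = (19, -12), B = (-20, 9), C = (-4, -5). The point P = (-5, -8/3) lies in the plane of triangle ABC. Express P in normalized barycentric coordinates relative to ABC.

Signed area of the reference triangle: [ABC] = ½·(19·(9−(-5)) + (-20)·(-5−(-12)) + (-4)·(-12−9)) = ½·(266 − 140 + 84) = 105.
[PBC] = ½·((-5)·(9−(-5)) + (-20)·(-5−(-8/3)) + (-4)·(-8/3−9)) = ½·(-70 + 140/3 + 140/3) = 35/3, so the A-coordinate is (35/3)/105 = 1/9.
[APC] = ½·(19·(-8/3−(-5)) + (-5)·(-5−(-12)) + (-4)·(-12−(-8/3))) = ½·(133/3 − 35 + 112/3) = 70/3, so the B-coordinate is 2/9.
[ABP] = ½·(19·(9−(-8/3)) + (-20)·(-8/3−(-12)) + (-5)·(-12−9)) = ½·(665/3 − 560/3 + 105) = 70, so the C-coordinate is 2/3.

(1/9, 2/9, 2/3)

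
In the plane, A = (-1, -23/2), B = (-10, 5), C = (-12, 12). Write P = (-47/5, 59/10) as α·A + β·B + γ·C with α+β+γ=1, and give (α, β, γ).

Signed area of the reference triangle: [ABC] = ½·((-1)·(5−12) + (-10)·(12−(-23/2)) + (-12)·(-23/2−5)) = ½·(7 − 235 + 198) = -15.
[PBC] = ½·((-47/5)·(5−12) + (-10)·(12−(59/10)) + (-12)·(59/10−5)) = ½·(329/5 − 61 − 54/5) = -3, so the A-coordinate is (-3)/(-15) = 1/5.
[APC] = ½·((-1)·(59/10−12) + (-47/5)·(12−(-23/2)) + (-12)·(-23/2−(59/10))) = ½·(61/10 − 2209/10 + 1044/5) = -3, so the B-coordinate is 1/5.
[ABP] = ½·((-1)·(5−(59/10)) + (-10)·(59/10−(-23/2)) + (-47/5)·(-23/2−5)) = ½·(9/10 − 174 + 1551/10) = -9, so the C-coordinate is 3/5.

(1/5, 1/5, 3/5)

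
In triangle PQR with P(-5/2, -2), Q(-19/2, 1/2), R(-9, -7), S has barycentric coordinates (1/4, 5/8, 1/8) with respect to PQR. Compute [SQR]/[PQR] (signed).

The signed ratio [SQR]/[PQR] equals the barycentric coordinate of S at vertex P, which is 1/4.

1/4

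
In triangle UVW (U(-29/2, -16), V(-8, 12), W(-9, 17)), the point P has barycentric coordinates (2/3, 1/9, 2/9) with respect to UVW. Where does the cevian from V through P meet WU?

Line VP meets WU where the V-coordinate vanishes; zeroing P's V-weight and renormalizing leaves W, U-weights 2/9 : 2/3 → (1/4, 3/4).
So Q = (1/4)·W + (3/4)·U = (-105/8, -31/4).

(-105/8, -31/4)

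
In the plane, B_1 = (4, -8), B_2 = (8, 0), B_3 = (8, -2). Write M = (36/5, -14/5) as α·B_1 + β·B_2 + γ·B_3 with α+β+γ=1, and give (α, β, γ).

Signed area of the reference triangle: [B_1B_2B_3] = ½·(4·(0−(-2)) + 8·(-2−(-8)) + 8·(-8−0)) = ½·(8 + 48 − 64) = -4.
[MB_2B_3] = ½·((36/5)·(0−(-2)) + 8·(-2−(-14/5)) + 8·(-14/5−0)) = ½·(72/5 + 32/5 − 112/5) = -4/5, so the B_1-coordinate is (-4/5)/(-4) = 1/5.
[B_1MB_3] = ½·(4·(-14/5−(-2)) + (36/5)·(-2−(-8)) + 8·(-8−(-14/5))) = ½·(-16/5 + 216/5 − 208/5) = -4/5, so the B_2-coordinate is 1/5.
[B_1B_2M] = ½·(4·(0−(-14/5)) + 8·(-14/5−(-8)) + (36/5)·(-8−0)) = ½·(56/5 + 208/5 − 288/5) = -12/5, so the B_3-coordinate is 3/5.

(1/5, 1/5, 3/5)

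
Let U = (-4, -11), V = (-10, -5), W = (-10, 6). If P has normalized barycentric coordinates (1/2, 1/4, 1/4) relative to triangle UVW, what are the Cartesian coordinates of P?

P = (1/2)·U + (1/4)·V + (1/4)·W.
x-coordinate: (1/2)·(-4) + (1/4)·(-10) + (1/4)·(-10) = -7.
y-coordinate: (1/2)·(-11) + (1/4)·(-5) + (1/4)·6 = -21/4.

(-7, -21/4)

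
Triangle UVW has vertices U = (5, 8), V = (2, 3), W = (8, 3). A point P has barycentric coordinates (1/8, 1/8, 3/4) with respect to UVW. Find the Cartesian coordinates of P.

P = (1/8)·U + (1/8)·V + (3/4)·W.
x-coordinate: (1/8)·5 + (1/8)·2 + (3/4)·8 = 55/8.
y-coordinate: (1/8)·8 + (1/8)·3 + (3/4)·3 = 29/8.

(55/8, 29/8)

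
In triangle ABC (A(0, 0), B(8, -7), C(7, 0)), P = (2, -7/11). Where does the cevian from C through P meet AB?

Barycentric coordinates of P with respect to ABC: (8/11, 1/11, 2/11).
On side AB the C-coordinate is zero; dropping P's C-weight 2/11 and renormalizing the remaining 8/11 : 1/11 gives weights 8/9, 1/9 on A, B.
Q = (8/9)·(0, 0) + (1/9)·(8, -7) = (8/9, -7/9).

(8/9, -7/9)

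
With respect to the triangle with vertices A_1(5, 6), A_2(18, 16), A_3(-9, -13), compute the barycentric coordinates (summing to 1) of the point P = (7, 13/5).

(-2/5, 4/5, 3/5)

Signed area of the reference triangle: [A_1A_2A_3] = ½·(5·(16−(-13)) + 18·(-13−6) + (-9)·(6−16)) = ½·(145 − 342 + 90) = -107/2.
[PA_2A_3] = ½·(7·(16−(-13)) + 18·(-13−(13/5)) + (-9)·(13/5−16)) = ½·(203 − 1404/5 + 603/5) = 107/5, so the A_1-coordinate is (107/5)/(-107/2) = -2/5.
[A_1PA_3] = ½·(5·(13/5−(-13)) + 7·(-13−6) + (-9)·(6−(13/5))) = ½·(78 − 133 − 153/5) = -214/5, so the A_2-coordinate is 4/5.
[A_1A_2P] = ½·(5·(16−(13/5)) + 18·(13/5−6) + 7·(6−16)) = ½·(67 − 306/5 − 70) = -321/10, so the A_3-coordinate is 3/5.
Check: -2/5 + 4/5 + 3/5 = 1.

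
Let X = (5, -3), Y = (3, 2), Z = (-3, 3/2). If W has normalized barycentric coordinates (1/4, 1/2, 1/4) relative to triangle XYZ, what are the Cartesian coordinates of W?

W = (1/4)·X + (1/2)·Y + (1/4)·Z.
x-coordinate: (1/4)·5 + (1/2)·3 + (1/4)·(-3) = 2.
y-coordinate: (1/4)·(-3) + (1/2)·2 + (1/4)·(3/2) = 5/8.

(2, 5/8)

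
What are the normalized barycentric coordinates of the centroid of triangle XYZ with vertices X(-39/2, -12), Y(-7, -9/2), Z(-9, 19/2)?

The centroid is the average of the vertices, so each weight is 1/3.

(1/3, 1/3, 1/3)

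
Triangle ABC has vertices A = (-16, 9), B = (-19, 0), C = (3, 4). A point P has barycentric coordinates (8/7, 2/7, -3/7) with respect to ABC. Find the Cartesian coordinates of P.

(-25, 60/7)

P = (8/7)·A + (2/7)·B + (-3/7)·C.
x-coordinate: (8/7)·(-16) + (2/7)·(-19) + (-3/7)·3 = -25.
y-coordinate: (8/7)·9 + (2/7)·0 + (-3/7)·4 = 60/7.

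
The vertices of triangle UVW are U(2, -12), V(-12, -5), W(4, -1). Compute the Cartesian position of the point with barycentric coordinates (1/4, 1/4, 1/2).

P = (1/4)·U + (1/4)·V + (1/2)·W.
x-coordinate: (1/4)·2 + (1/4)·(-12) + (1/2)·4 = -1/2.
y-coordinate: (1/4)·(-12) + (1/4)·(-5) + (1/2)·(-1) = -19/4.

(-1/2, -19/4)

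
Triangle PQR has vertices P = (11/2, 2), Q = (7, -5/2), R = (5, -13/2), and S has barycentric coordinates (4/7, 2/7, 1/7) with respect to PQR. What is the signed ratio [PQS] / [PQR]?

1/7

The signed ratio [PQS]/[PQR] equals the barycentric coordinate of S at vertex R, which is 1/7.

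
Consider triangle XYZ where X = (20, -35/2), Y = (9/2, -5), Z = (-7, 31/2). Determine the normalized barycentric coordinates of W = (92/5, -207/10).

(3/5, 4/5, -2/5)

Signed area of the reference triangle: [XYZ] = ½·(20·(-5−(31/2)) + (9/2)·(31/2−(-35/2)) + (-7)·(-35/2−(-5))) = ½·(-410 + 297/2 + 175/2) = -87.
[WYZ] = ½·((92/5)·(-5−(31/2)) + (9/2)·(31/2−(-207/10)) + (-7)·(-207/10−(-5))) = ½·(-1886/5 + 1629/10 + 1099/10) = -261/5, so the X-coordinate is (-261/5)/(-87) = 3/5.
[XWZ] = ½·(20·(-207/10−(31/2)) + (92/5)·(31/2−(-35/2)) + (-7)·(-35/2−(-207/10))) = ½·(-724 + 3036/5 − 112/5) = -348/5, so the Y-coordinate is 4/5.
[XYW] = ½·(20·(-5−(-207/10)) + (9/2)·(-207/10−(-35/2)) + (92/5)·(-35/2−(-5))) = ½·(314 − 72/5 − 230) = 174/5, so the Z-coordinate is -2/5.
Check: 3/5 + 4/5 − 2/5 = 1.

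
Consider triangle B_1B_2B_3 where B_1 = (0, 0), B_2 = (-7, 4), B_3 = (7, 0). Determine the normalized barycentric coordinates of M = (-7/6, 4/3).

Signed area of the reference triangle: [B_1B_2B_3] = ½·(0·(4−0) + (-7)·(0−0) + 7·(0−4)) = ½·(0 + 0 − 28) = -14.
[MB_2B_3] = ½·((-7/6)·(4−0) + (-7)·(0−(4/3)) + 7·(4/3−4)) = ½·(-14/3 + 28/3 − 56/3) = -7, so the B_1-coordinate is (-7)/(-14) = 1/2.
[B_1MB_3] = ½·(0·(4/3−0) + (-7/6)·(0−0) + 7·(0−(4/3))) = ½·(0 + 0 − 28/3) = -14/3, so the B_2-coordinate is 1/3.
[B_1B_2M] = ½·(0·(4−(4/3)) + (-7)·(4/3−0) + (-7/6)·(0−4)) = ½·(0 − 28/3 + 14/3) = -7/3, so the B_3-coordinate is 1/6.

(1/2, 1/3, 1/6)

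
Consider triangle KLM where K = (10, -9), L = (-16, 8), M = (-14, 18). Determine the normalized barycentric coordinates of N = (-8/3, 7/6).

Signed area of the reference triangle: [KLM] = ½·(10·(8−18) + (-16)·(18−(-9)) + (-14)·(-9−8)) = ½·(-100 − 432 + 238) = -147.
[NLM] = ½·((-8/3)·(8−18) + (-16)·(18−(7/6)) + (-14)·(7/6−8)) = ½·(80/3 − 808/3 + 287/3) = -147/2, so the K-coordinate is (-147/2)/(-147) = 1/2.
[KNM] = ½·(10·(7/6−18) + (-8/3)·(18−(-9)) + (-14)·(-9−(7/6))) = ½·(-505/3 − 72 + 427/3) = -49, so the L-coordinate is 1/3.
[KLN] = ½·(10·(8−(7/6)) + (-16)·(7/6−(-9)) + (-8/3)·(-9−8)) = ½·(205/3 − 488/3 + 136/3) = -49/2, so the M-coordinate is 1/6.

(1/2, 1/3, 1/6)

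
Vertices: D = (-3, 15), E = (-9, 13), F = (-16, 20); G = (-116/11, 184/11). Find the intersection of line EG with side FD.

(-89/8, 145/8)

Barycentric coordinates of G with respect to DEF: (3/11, 3/11, 5/11).
On side FD the E-coordinate is zero; dropping G's E-weight 3/11 and renormalizing the remaining 5/11 : 3/11 gives weights 5/8, 3/8 on F, D.
H = (5/8)·(-16, 20) + (3/8)·(-3, 15) = (-89/8, 145/8).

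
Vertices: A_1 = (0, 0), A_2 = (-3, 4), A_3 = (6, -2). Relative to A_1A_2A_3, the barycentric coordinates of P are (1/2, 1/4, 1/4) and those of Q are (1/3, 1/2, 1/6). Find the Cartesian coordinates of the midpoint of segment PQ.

Barycentric coordinates of the midpoint are the average: (5/12, 3/8, 5/24).
Converting: (5/12)·A_1 + (3/8)·A_2 + (5/24)·A_3 = (1/8, 13/12).

(1/8, 13/12)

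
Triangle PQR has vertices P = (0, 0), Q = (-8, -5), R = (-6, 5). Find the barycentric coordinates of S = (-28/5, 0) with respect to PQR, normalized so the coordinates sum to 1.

(1/5, 2/5, 2/5)

Signed area of the reference triangle: [PQR] = ½·(0·(-5−5) + (-8)·(5−0) + (-6)·(0−(-5))) = ½·(0 − 40 − 30) = -35.
[SQR] = ½·((-28/5)·(-5−5) + (-8)·(5−0) + (-6)·(0−(-5))) = ½·(56 − 40 − 30) = -7, so the P-coordinate is (-7)/(-35) = 1/5.
[PSR] = ½·(0·(0−5) + (-28/5)·(5−0) + (-6)·(0−0)) = ½·(0 − 28 + 0) = -14, so the Q-coordinate is 2/5.
[PQS] = ½·(0·(-5−0) + (-8)·(0−0) + (-28/5)·(0−(-5))) = ½·(0 + 0 − 28) = -14, so the R-coordinate is 2/5.
Check: 1/5 + 2/5 + 2/5 = 1.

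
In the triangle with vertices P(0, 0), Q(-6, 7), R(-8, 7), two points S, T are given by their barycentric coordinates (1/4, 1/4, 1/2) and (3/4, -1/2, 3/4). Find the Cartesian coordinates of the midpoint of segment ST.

(-17/4, 7/2)

Barycentric coordinates of the midpoint are the average: (1/2, -1/8, 5/8).
Converting: (1/2)·P + (-1/8)·Q + (5/8)·R = (-17/4, 7/2).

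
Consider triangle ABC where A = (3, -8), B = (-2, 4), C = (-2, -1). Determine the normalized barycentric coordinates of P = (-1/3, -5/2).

(1/3, 1/6, 1/2)

Signed area of the reference triangle: [ABC] = ½·(3·(4−(-1)) + (-2)·(-1−(-8)) + (-2)·(-8−4)) = ½·(15 − 14 + 24) = 25/2.
[PBC] = ½·((-1/3)·(4−(-1)) + (-2)·(-1−(-5/2)) + (-2)·(-5/2−4)) = ½·(-5/3 − 3 + 13) = 25/6, so the A-coordinate is (25/6)/(25/2) = 1/3.
[APC] = ½·(3·(-5/2−(-1)) + (-1/3)·(-1−(-8)) + (-2)·(-8−(-5/2))) = ½·(-9/2 − 7/3 + 11) = 25/12, so the B-coordinate is 1/6.
[ABP] = ½·(3·(4−(-5/2)) + (-2)·(-5/2−(-8)) + (-1/3)·(-8−4)) = ½·(39/2 − 11 + 4) = 25/4, so the C-coordinate is 1/2.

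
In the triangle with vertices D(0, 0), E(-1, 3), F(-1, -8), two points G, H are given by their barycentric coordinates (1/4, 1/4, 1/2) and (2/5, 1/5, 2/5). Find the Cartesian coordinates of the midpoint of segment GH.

Barycentric coordinates of the midpoint are the average: (13/40, 9/40, 9/20).
Converting: (13/40)·D + (9/40)·E + (9/20)·F = (-27/40, -117/40).

(-27/40, -117/40)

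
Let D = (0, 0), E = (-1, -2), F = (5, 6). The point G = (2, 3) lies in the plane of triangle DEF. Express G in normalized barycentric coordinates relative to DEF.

(3/2, -3/4, 1/4)

Signed area of the reference triangle: [DEF] = ½·(0·(-2−6) + (-1)·(6−0) + 5·(0−(-2))) = ½·(0 − 6 + 10) = 2.
[GEF] = ½·(2·(-2−6) + (-1)·(6−3) + 5·(3−(-2))) = ½·(-16 − 3 + 25) = 3, so the D-coordinate is 3/2 = 3/2.
[DGF] = ½·(0·(3−6) + 2·(6−0) + 5·(0−3)) = ½·(0 + 12 − 15) = -3/2, so the E-coordinate is -3/4.
[DEG] = ½·(0·(-2−3) + (-1)·(3−0) + 2·(0−(-2))) = ½·(0 − 3 + 4) = 1/2, so the F-coordinate is 1/4.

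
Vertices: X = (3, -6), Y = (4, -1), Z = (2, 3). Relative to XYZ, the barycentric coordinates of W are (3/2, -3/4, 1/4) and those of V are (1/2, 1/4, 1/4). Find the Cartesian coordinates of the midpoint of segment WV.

Barycentric coordinates of the midpoint are the average: (1, -1/4, 1/4).
Converting: 1·X + (-1/4)·Y + (1/4)·Z = (5/2, -5).

(5/2, -5)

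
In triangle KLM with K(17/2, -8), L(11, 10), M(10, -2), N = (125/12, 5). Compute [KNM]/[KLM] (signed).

2/3

[KLM] = ½·((17/2)·(10−(-2)) + 11·(-2−(-8)) + 10·(-8−10)) = ½·(102 + 66 − 180) = -6.
[KNM] = ½·((17/2)·(5−(-2)) + (125/12)·(-2−(-8)) + 10·(-8−5)) = ½·(119/2 + 125/2 − 130) = -4, so the ratio is (-4)/(-6) = 2/3.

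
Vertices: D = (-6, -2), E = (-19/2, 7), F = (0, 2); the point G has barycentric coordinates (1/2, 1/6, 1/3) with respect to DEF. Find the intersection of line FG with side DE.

(-55/8, 1/4)

Line FG meets DE where the F-coordinate vanishes; zeroing G's F-weight and renormalizing leaves D, E-weights 1/2 : 1/6 → (3/4, 1/4).
So H = (3/4)·D + (1/4)·E = (-55/8, 1/4).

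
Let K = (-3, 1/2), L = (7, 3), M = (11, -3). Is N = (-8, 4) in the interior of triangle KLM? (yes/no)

Barycentric coordinates of N: (43/35, 9/20, -19/28).
The three coordinates are positive, positive, negative; a point is interior exactly when all three are positive.

no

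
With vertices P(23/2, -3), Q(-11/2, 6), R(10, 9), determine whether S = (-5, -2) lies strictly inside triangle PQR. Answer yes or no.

Barycentric coordinates of S: (251/381, 131/127, -263/381).
The three coordinates are positive, positive, negative; a point is interior exactly when all three are positive.

no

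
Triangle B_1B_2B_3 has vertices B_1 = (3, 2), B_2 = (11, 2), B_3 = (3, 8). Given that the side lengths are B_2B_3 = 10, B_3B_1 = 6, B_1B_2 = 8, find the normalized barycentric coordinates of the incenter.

(5/12, 1/4, 1/3)

The incenter has barycentric coordinates proportional to the opposite side lengths: (10 : 6 : 8).
Normalizing by 10+6+8 = 24 gives (5/12, 1/4, 1/3).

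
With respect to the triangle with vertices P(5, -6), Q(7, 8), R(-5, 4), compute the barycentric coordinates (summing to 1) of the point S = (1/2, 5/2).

(1/4, 1/4, 1/2)

Signed area of the reference triangle: [PQR] = ½·(5·(8−4) + 7·(4−(-6)) + (-5)·(-6−8)) = ½·(20 + 70 + 70) = 80.
[SQR] = ½·((1/2)·(8−4) + 7·(4−(5/2)) + (-5)·(5/2−8)) = ½·(2 + 21/2 + 55/2) = 20, so the P-coordinate is 20/80 = 1/4.
[PSR] = ½·(5·(5/2−4) + (1/2)·(4−(-6)) + (-5)·(-6−(5/2))) = ½·(-15/2 + 5 + 85/2) = 20, so the Q-coordinate is 1/4.
[PQS] = ½·(5·(8−(5/2)) + 7·(5/2−(-6)) + (1/2)·(-6−8)) = ½·(55/2 + 119/2 − 7) = 40, so the R-coordinate is 1/2.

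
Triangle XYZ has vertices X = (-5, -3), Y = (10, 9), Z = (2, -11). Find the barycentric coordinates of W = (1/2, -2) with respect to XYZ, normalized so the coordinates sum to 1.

(1/2, 1/4, 1/4)

Signed area of the reference triangle: [XYZ] = ½·((-5)·(9−(-11)) + 10·(-11−(-3)) + 2·(-3−9)) = ½·(-100 − 80 − 24) = -102.
[WYZ] = ½·((1/2)·(9−(-11)) + 10·(-11−(-2)) + 2·(-2−9)) = ½·(10 − 90 − 22) = -51, so the X-coordinate is (-51)/(-102) = 1/2.
[XWZ] = ½·((-5)·(-2−(-11)) + (1/2)·(-11−(-3)) + 2·(-3−(-2))) = ½·(-45 − 4 − 2) = -51/2, so the Y-coordinate is 1/4.
[XYW] = ½·((-5)·(9−(-2)) + 10·(-2−(-3)) + (1/2)·(-3−9)) = ½·(-55 + 10 − 6) = -51/2, so the Z-coordinate is 1/4.
Check: 1/2 + 1/4 + 1/4 = 1.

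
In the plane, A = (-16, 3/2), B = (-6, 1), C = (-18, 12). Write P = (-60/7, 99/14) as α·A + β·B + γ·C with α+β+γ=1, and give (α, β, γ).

(-3/7, 6/7, 4/7)

Signed area of the reference triangle: [ABC] = ½·((-16)·(1−12) + (-6)·(12−(3/2)) + (-18)·(3/2−1)) = ½·(176 − 63 − 9) = 52.
[PBC] = ½·((-60/7)·(1−12) + (-6)·(12−(99/14)) + (-18)·(99/14−1)) = ½·(660/7 − 207/7 − 765/7) = -156/7, so the A-coordinate is (-156/7)/52 = -3/7.
[APC] = ½·((-16)·(99/14−12) + (-60/7)·(12−(3/2)) + (-18)·(3/2−(99/14))) = ½·(552/7 − 90 + 702/7) = 312/7, so the B-coordinate is 6/7.
[ABP] = ½·((-16)·(1−(99/14)) + (-6)·(99/14−(3/2)) + (-60/7)·(3/2−1)) = ½·(680/7 − 234/7 − 30/7) = 208/7, so the C-coordinate is 4/7.
Check: -3/7 + 6/7 + 4/7 = 1.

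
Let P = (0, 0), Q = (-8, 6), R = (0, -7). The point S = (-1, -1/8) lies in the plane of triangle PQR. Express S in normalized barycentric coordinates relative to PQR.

(3/4, 1/8, 1/8)

Signed area of the reference triangle: [PQR] = ½·(0·(6−(-7)) + (-8)·(-7−0) + 0·(0−6)) = ½·(0 + 56 + 0) = 28.
[SQR] = ½·((-1)·(6−(-7)) + (-8)·(-7−(-1/8)) + 0·(-1/8−6)) = ½·(-13 + 55 + 0) = 21, so the P-coordinate is 21/28 = 3/4.
[PSR] = ½·(0·(-1/8−(-7)) + (-1)·(-7−0) + 0·(0−(-1/8))) = ½·(0 + 7 + 0) = 7/2, so the Q-coordinate is 1/8.
[PQS] = ½·(0·(6−(-1/8)) + (-8)·(-1/8−0) + (-1)·(0−6)) = ½·(0 + 1 + 6) = 7/2, so the R-coordinate is 1/8.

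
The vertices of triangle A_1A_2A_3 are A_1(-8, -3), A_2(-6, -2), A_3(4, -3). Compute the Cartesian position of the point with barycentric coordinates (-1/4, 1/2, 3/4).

(2, -5/2)

P = (-1/4)·A_1 + (1/2)·A_2 + (3/4)·A_3.
x-coordinate: (-1/4)·(-8) + (1/2)·(-6) + (3/4)·4 = 2.
y-coordinate: (-1/4)·(-3) + (1/2)·(-2) + (3/4)·(-3) = -5/2.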